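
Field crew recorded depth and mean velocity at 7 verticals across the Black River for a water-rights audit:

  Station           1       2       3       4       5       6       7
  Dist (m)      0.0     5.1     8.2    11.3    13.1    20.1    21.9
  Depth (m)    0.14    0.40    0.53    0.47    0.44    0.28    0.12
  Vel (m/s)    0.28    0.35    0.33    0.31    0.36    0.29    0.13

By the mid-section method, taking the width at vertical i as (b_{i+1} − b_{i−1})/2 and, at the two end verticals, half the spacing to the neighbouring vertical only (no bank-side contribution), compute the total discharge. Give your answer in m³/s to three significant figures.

w_1 = (5.1 − 0.0)/2 = 2.55 m; q_1 = 0.28 × 0.14 × 2.55 = 0.09996 m³/s
w_2 = (8.2 − 0.0)/2 = 4.1 m; q_2 = 0.35 × 0.40 × 4.1 = 0.5740 m³/s
w_3 = (11.3 − 5.1)/2 = 3.1 m; q_3 = 0.33 × 0.53 × 3.1 = 0.5422 m³/s
w_4 = (13.1 − 8.2)/2 = 2.45 m; q_4 = 0.31 × 0.47 × 2.45 = 0.3570 m³/s
w_5 = (20.1 − 11.3)/2 = 4.4 m; q_5 = 0.36 × 0.44 × 4.4 = 0.6970 m³/s
w_6 = (21.9 − 13.1)/2 = 4.4 m; q_6 = 0.29 × 0.28 × 4.4 = 0.3573 m³/s
w_7 = (21.9 − 20.1)/2 = 0.9 m; q_7 = 0.13 × 0.12 × 0.9 = 0.01404 m³/s
Q = Σ qᵢ = 2.641 m³/s

2.64 m³/s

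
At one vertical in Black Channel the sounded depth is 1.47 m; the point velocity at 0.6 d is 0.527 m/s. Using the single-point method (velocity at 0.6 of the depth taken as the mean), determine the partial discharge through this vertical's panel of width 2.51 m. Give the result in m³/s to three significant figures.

v̄ = v₀.₆ = 0.527 m/s
q = v̄ × d × w = 0.5270 × 1.47 × 2.51 = 1.944 m³/s

1.94 m³/s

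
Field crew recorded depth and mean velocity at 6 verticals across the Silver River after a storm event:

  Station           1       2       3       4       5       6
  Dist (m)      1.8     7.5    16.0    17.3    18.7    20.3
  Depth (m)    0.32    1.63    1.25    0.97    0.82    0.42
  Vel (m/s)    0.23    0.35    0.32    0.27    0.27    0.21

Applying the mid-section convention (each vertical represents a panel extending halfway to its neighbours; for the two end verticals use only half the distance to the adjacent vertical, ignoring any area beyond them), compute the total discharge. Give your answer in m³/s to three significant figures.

w_1 = (7.5 − 1.8)/2 = 2.85 m; q_1 = 0.23 × 0.32 × 2.85 = 0.2098 m³/s
w_2 = (16.0 − 1.8)/2 = 7.1 m; q_2 = 0.35 × 1.63 × 7.1 = 4.051 m³/s
w_3 = (17.3 − 7.5)/2 = 4.9 m; q_3 = 0.32 × 1.25 × 4.9 = 1.960 m³/s
w_4 = (18.7 − 16.0)/2 = 1.35 m; q_4 = 0.27 × 0.97 × 1.35 = 0.3536 m³/s
w_5 = (20.3 − 17.3)/2 = 1.5 m; q_5 = 0.27 × 0.82 × 1.5 = 0.3321 m³/s
w_6 = (20.3 − 18.7)/2 = 0.8 m; q_6 = 0.21 × 0.42 × 0.8 = 0.07056 m³/s
Q = Σ qᵢ = 6.977 m³/s

6.98 m³/s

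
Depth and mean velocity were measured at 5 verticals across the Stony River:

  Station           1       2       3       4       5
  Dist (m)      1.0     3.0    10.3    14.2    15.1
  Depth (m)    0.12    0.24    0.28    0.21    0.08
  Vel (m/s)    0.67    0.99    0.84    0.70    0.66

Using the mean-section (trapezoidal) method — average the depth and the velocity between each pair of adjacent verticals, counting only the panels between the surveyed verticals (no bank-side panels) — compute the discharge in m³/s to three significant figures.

2.86 m³/s

Panel 1-2: Δb = 2 m, d̄ = (0.12+0.24)/2 = 0.18, v̄ = (0.67+0.99)/2 = 0.83 → q = 2×0.18×0.83 = 0.2988 m³/s
Panel 2-3: Δb = 7.3 m, d̄ = (0.24+0.28)/2 = 0.26, v̄ = (0.99+0.84)/2 = 0.915 → q = 7.3×0.26×0.915 = 1.737 m³/s
Panel 3-4: Δb = 3.9 m, d̄ = (0.28+0.21)/2 = 0.245, v̄ = (0.84+0.70)/2 = 0.77 → q = 3.9×0.245×0.77 = 0.7357 m³/s
Panel 4-5: Δb = 0.9 m, d̄ = (0.21+0.08)/2 = 0.145, v̄ = (0.70+0.66)/2 = 0.68 → q = 0.9×0.145×0.68 = 0.08874 m³/s
Q = Σ q = 2.860 m³/s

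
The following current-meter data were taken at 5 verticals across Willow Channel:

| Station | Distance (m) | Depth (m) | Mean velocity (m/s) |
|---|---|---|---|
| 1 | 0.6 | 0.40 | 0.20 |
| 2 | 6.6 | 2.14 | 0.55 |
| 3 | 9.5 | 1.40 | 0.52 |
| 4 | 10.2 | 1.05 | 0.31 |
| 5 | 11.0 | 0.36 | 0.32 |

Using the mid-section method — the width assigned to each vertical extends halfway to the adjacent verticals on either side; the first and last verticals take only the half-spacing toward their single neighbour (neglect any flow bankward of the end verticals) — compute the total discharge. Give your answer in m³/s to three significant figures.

7.08 m³/s

w_1 = (6.6 − 0.6)/2 = 3 m; q_1 = 0.20 × 0.40 × 3 = 0.2400 m³/s
w_2 = (9.5 − 0.6)/2 = 4.45 m; q_2 = 0.55 × 2.14 × 4.45 = 5.238 m³/s
w_3 = (10.2 − 6.6)/2 = 1.8 m; q_3 = 0.52 × 1.40 × 1.8 = 1.310 m³/s
w_4 = (11.0 − 9.5)/2 = 0.75 m; q_4 = 0.31 × 1.05 × 0.75 = 0.2441 m³/s
w_5 = (11.0 − 10.2)/2 = 0.4 m; q_5 = 0.32 × 0.36 × 0.4 = 0.04608 m³/s
Q = Σ qᵢ = 7.078 m³/s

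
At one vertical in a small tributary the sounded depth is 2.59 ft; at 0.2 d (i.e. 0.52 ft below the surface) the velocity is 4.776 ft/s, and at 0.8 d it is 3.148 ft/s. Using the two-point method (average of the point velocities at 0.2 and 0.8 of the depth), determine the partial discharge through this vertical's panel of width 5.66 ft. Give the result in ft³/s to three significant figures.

58.1 ft³/s

v̄ = (4.776 + 3.148) / 2 = 3.962 ft/s
q = v̄ × d × w = 3.962 × 2.59 × 5.66 = 58.08 ft³/s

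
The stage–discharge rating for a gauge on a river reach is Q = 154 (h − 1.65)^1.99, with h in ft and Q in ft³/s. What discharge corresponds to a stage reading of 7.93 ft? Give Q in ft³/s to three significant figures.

5960 ft³/s

Q = 154 × (7.93 − 1.65)^1.99 = 154 × 6.28^1.99 = 5963 ft³/s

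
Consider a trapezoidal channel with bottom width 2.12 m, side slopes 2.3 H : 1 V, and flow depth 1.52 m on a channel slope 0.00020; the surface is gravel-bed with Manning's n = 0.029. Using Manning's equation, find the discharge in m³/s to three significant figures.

A = (b + z·y)·y = (2.12 + 2.3×1.52)×1.52 = 8.536 m²
P = b + 2y√(1+z²) = 2.12 + 2×1.52×√(1+2.3²) = 9.744 m
R = A/P = 8.536/9.744 = 0.8760 m
Q = (1/n)·A·R^(2/3)·S^(1/2) = (1/0.029) × 8.536 × 0.8760^(2/3) × 0.00020^(1/2) = 3.811 m³/s

3.81 m³/s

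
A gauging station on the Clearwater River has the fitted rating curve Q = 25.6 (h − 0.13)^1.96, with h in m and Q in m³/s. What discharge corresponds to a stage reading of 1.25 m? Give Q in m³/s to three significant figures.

Q = 25.6 × (1.25 − 0.13)^1.96 = 25.6 × 1.12^1.96 = 31.97 m³/s

32.0 m³/s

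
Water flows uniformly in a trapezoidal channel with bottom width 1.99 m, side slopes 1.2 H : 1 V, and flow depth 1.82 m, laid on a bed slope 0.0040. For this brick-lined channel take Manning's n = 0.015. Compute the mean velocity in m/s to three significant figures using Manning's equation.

4.19 m/s

A = (b + z·y)·y = (1.99 + 1.2×1.82)×1.82 = 7.597 m²
P = b + 2y√(1+z²) = 1.99 + 2×1.82×√(1+1.2²) = 7.676 m
R = A/P = 7.597/7.676 = 0.9897 m
Q = (1/n)·A·R^(2/3)·S^(1/2) = (1/0.015) × 7.597 × 0.9897^(2/3) × 0.0040^(1/2) = 31.81 m³/s
V = Q/A = 31.81/7.597 = 4.187 m/s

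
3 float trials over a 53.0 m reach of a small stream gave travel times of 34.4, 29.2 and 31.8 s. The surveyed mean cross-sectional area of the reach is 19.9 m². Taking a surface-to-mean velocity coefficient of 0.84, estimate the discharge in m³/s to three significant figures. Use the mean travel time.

27.9 m³/s

t̄ = (34.4 + 29.2 + 31.8) / 3 = 31.8 s
v_surface = L / t̄ = 53.0 / 31.8 = 1.667 m/s
v_mean = 0.84 × 1.667 = 1.400 m/s
Q = A × v_mean = 19.9 × 1.400 = 27.86 m³/s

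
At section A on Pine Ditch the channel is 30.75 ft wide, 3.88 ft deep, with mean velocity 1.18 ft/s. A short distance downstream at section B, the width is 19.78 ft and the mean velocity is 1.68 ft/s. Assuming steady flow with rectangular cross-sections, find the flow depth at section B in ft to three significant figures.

4.24 ft

Q = A₁V₁ = (30.75×3.88) × 1.18 = 140.8 ft³/s
d₂ = Q/(b₂ V₂) = 140.8/(19.78×1.68) = 4.237 ft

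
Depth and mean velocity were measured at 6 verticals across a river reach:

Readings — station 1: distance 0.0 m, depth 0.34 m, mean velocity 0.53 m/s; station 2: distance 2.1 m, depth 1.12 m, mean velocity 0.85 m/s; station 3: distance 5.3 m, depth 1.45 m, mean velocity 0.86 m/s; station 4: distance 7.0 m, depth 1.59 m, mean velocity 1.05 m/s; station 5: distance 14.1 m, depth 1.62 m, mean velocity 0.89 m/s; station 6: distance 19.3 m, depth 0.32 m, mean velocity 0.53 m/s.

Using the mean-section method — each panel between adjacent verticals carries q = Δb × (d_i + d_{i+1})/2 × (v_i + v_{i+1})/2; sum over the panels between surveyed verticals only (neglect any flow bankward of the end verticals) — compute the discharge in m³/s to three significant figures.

21.7 m³/s

Panel 1-2: Δb = 2.1 m, d̄ = (0.34+1.12)/2 = 0.73, v̄ = (0.53+0.85)/2 = 0.69 → q = 2.1×0.73×0.69 = 1.058 m³/s
Panel 2-3: Δb = 3.2 m, d̄ = (1.12+1.45)/2 = 1.285, v̄ = (0.85+0.86)/2 = 0.855 → q = 3.2×1.285×0.855 = 3.516 m³/s
Panel 3-4: Δb = 1.7 m, d̄ = (1.45+1.59)/2 = 1.52, v̄ = (0.86+1.05)/2 = 0.955 → q = 1.7×1.52×0.955 = 2.468 m³/s
Panel 4-5: Δb = 7.1 m, d̄ = (1.59+1.62)/2 = 1.605, v̄ = (1.05+0.89)/2 = 0.97 → q = 7.1×1.605×0.97 = 11.05 m³/s
Panel 5-6: Δb = 5.2 m, d̄ = (1.62+0.32)/2 = 0.97, v̄ = (0.89+0.53)/2 = 0.71 → q = 5.2×0.97×0.71 = 3.581 m³/s
Q = Σ q = 21.68 m³/s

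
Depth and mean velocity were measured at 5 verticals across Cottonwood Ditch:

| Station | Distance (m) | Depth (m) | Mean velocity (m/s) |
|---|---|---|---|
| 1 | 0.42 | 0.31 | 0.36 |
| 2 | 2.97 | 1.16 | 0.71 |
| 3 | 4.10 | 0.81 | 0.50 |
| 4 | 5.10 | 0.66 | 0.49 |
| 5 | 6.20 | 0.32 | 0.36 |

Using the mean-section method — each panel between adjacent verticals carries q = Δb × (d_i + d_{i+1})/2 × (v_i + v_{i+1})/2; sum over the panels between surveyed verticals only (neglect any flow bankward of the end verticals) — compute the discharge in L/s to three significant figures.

Panel 1-2: Δb = 2.55 m, d̄ = (0.31+1.16)/2 = 0.735, v̄ = (0.36+0.71)/2 = 0.535 → q = 2.55×0.735×0.535 = 1.003 m³/s
Panel 2-3: Δb = 1.13 m, d̄ = (1.16+0.81)/2 = 0.985, v̄ = (0.71+0.50)/2 = 0.605 → q = 1.13×0.985×0.605 = 0.6734 m³/s
Panel 3-4: Δb = 1 m, d̄ = (0.81+0.66)/2 = 0.735, v̄ = (0.50+0.49)/2 = 0.495 → q = 1×0.735×0.495 = 0.3638 m³/s
Panel 4-5: Δb = 1.1 m, d̄ = (0.66+0.32)/2 = 0.49, v̄ = (0.49+0.36)/2 = 0.425 → q = 1.1×0.49×0.425 = 0.2291 m³/s
Q = Σ q = 2.269 m³/s
= 2.269 × 1000 = 2269 L/s

2270 L/s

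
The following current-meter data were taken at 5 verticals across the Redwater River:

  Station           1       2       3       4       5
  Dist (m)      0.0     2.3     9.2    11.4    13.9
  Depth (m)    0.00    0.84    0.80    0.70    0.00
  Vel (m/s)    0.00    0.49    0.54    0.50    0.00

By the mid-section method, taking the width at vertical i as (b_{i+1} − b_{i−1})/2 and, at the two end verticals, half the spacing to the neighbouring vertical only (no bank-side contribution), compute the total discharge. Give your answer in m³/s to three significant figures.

w_2 = (9.2 − 0.0)/2 = 4.6 m; q_2 = 0.49 × 0.84 × 4.6 = 1.893 m³/s
w_3 = (11.4 − 2.3)/2 = 4.55 m; q_3 = 0.54 × 0.80 × 4.55 = 1.966 m³/s
w_4 = (13.9 − 9.2)/2 = 2.35 m; q_4 = 0.50 × 0.70 × 2.35 = 0.8225 m³/s
Stations 1, 5 contribute zero (depth or velocity is 0).
Q = Σ qᵢ = 4.681 m³/s

4.68 m³/s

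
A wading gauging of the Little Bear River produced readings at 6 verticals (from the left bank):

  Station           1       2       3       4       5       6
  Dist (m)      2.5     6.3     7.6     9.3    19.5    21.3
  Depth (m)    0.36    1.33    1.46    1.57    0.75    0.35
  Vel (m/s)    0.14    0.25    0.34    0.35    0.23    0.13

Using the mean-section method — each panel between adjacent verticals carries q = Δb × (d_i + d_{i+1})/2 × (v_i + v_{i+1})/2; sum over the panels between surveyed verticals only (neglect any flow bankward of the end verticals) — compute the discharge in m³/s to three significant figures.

5.66 m³/s

Panel 1-2: Δb = 3.8 m, d̄ = (0.36+1.33)/2 = 0.845, v̄ = (0.14+0.25)/2 = 0.195 → q = 3.8×0.845×0.195 = 0.6261 m³/s
Panel 2-3: Δb = 1.3 m, d̄ = (1.33+1.46)/2 = 1.395, v̄ = (0.25+0.34)/2 = 0.295 → q = 1.3×1.395×0.295 = 0.5350 m³/s
Panel 3-4: Δb = 1.7 m, d̄ = (1.46+1.57)/2 = 1.515, v̄ = (0.34+0.35)/2 = 0.345 → q = 1.7×1.515×0.345 = 0.8885 m³/s
Panel 4-5: Δb = 10.2 m, d̄ = (1.57+0.75)/2 = 1.16, v̄ = (0.35+0.23)/2 = 0.29 → q = 10.2×1.16×0.29 = 3.431 m³/s
Panel 5-6: Δb = 1.8 m, d̄ = (0.75+0.35)/2 = 0.55, v̄ = (0.23+0.13)/2 = 0.18 → q = 1.8×0.55×0.18 = 0.1782 m³/s
Q = Σ q = 5.659 m³/s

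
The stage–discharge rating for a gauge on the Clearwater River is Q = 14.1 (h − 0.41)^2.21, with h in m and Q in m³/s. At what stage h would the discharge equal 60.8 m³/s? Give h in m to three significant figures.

h − h₀ = (Q/C)^(1/b) = (60.8/14.1)^(1/2.21) = 1.937 m
h = 0.41 + 1.937 = 2.347 m

2.35 m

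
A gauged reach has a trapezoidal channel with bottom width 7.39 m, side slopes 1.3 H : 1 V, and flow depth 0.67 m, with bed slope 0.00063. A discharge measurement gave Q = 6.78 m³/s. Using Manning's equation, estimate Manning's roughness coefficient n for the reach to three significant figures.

A = (b + z·y)·y = (7.39 + 1.3×0.67)×0.67 = 5.535 m²
P = b + 2y√(1+z²) = 7.39 + 2×0.67×√(1+1.3²) = 9.588 m
R = A/P = 5.535/9.588 = 0.5773 m
n = (1/Q)·A·R^(2/3)·S^(1/2) = (1/6.78) × 5.535 × 0.6933 × 0.02510 = 0.01421

0.0142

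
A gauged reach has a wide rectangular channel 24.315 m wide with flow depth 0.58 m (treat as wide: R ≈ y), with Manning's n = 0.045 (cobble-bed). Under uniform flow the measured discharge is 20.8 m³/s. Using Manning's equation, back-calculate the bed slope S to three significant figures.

0.00911

A = b·y = 24.315 × 0.58 = 14.10 m²
Wide channel: R ≈ y = 0.58 m
S = (Q·n / (1·A·R^(2/3)))² = (20.8×0.045 / (1×14.10×0.6955))² = 0.009107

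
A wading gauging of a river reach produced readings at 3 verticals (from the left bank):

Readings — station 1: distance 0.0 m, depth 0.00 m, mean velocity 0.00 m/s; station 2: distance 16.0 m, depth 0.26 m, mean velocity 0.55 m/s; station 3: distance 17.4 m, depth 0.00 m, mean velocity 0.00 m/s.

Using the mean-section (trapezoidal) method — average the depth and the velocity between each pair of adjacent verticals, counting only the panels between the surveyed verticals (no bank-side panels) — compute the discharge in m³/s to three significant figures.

Panel 1-2: Δb = 16 m, d̄ = (0.00+0.26)/2 = 0.13, v̄ = (0.00+0.55)/2 = 0.275 → q = 16×0.13×0.275 = 0.5720 m³/s
Panel 2-3: Δb = 1.4 m, d̄ = (0.26+0.00)/2 = 0.13, v̄ = (0.55+0.00)/2 = 0.275 → q = 1.4×0.13×0.275 = 0.05005 m³/s
Q = Σ q = 0.6221 m³/s

0.622 m³/s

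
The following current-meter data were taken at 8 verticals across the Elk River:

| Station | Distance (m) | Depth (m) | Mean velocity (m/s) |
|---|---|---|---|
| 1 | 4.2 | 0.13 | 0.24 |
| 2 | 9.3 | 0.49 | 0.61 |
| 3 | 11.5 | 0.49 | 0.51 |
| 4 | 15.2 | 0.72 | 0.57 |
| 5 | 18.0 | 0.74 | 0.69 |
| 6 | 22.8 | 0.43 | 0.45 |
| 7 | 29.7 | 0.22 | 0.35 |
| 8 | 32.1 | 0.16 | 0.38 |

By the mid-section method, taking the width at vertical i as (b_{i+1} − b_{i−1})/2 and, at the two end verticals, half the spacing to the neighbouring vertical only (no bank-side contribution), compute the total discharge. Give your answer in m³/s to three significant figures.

w_1 = (9.3 − 4.2)/2 = 2.55 m; q_1 = 0.24 × 0.13 × 2.55 = 0.07956 m³/s
w_2 = (11.5 − 4.2)/2 = 3.65 m; q_2 = 0.61 × 0.49 × 3.65 = 1.091 m³/s
w_3 = (15.2 − 9.3)/2 = 2.95 m; q_3 = 0.51 × 0.49 × 2.95 = 0.7372 m³/s
w_4 = (18.0 − 11.5)/2 = 3.25 m; q_4 = 0.57 × 0.72 × 3.25 = 1.334 m³/s
w_5 = (22.8 − 15.2)/2 = 3.8 m; q_5 = 0.69 × 0.74 × 3.8 = 1.940 m³/s
w_6 = (29.7 − 18.0)/2 = 5.85 m; q_6 = 0.45 × 0.43 × 5.85 = 1.132 m³/s
w_7 = (32.1 − 22.8)/2 = 4.65 m; q_7 = 0.35 × 0.22 × 4.65 = 0.3581 m³/s
w_8 = (32.1 − 29.7)/2 = 1.2 m; q_8 = 0.38 × 0.16 × 1.2 = 0.07296 m³/s
Q = Σ qᵢ = 6.745 m³/s

6.74 m³/s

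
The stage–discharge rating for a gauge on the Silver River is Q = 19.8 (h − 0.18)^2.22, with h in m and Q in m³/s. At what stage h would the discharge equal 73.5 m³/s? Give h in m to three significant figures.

h − h₀ = (Q/C)^(1/b) = (73.5/19.8)^(1/2.22) = 1.805 m
h = 0.18 + 1.805 = 1.985 m

1.99 m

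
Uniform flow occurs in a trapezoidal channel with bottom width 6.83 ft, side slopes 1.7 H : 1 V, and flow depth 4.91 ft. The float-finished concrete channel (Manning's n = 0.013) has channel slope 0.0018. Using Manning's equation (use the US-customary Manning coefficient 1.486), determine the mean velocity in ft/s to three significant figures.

9.74 ft/s

A = (b + z·y)·y = (6.83 + 1.7×4.91)×4.91 = 74.52 ft²
P = b + 2y√(1+z²) = 6.83 + 2×4.91×√(1+1.7²) = 26.20 ft
R = A/P = 74.52/26.20 = 2.844 ft
Q = (1.486/n)·A·R^(2/3)·S^(1/2) = (1.486/0.013) × 74.52 × 2.844^(2/3) × 0.0018^(1/2) = 725.5 ft³/s
V = Q/A = 725.5/74.52 = 9.736 ft/s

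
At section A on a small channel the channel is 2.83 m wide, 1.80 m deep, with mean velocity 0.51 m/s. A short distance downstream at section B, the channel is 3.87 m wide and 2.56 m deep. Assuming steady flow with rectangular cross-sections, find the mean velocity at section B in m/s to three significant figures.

Q = A₁V₁ = (2.83×1.80) × 0.51 = 2.598 m³/s
A₂ = 3.87 × 2.56 = 9.907 m²
V₂ = Q/A₂ = 2.598/9.907 = 0.2622 m/s

0.262 m/s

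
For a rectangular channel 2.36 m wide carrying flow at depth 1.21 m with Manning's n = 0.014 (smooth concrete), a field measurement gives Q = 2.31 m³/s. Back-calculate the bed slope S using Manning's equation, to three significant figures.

A = b·y = 2.36 × 1.21 = 2.856 m²
P = b + 2y = 2.36 + 2×1.21 = 4.780 m
R = A/P = 2.856/4.780 = 0.5974 m
S = (Q·n / (1·A·R^(2/3)))² = (2.31×0.014 / (1×2.856×0.7093))² = 0.0002549

0.000255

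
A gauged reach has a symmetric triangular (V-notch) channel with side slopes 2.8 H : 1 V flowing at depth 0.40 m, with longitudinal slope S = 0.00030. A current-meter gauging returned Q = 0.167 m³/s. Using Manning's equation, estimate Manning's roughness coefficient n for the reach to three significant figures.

0.0153

A = z·y² = 2.8×0.40² = 0.4480 m²
P = 2y√(1+z²) = 2×0.40×√(1+2.8²) = 2.379 m
R = A/P = 0.4480/2.379 = 0.1883 m
n = (1/Q)·A·R^(2/3)·S^(1/2) = (1/0.167) × 0.4480 × 0.3286 × 0.01732 = 0.01527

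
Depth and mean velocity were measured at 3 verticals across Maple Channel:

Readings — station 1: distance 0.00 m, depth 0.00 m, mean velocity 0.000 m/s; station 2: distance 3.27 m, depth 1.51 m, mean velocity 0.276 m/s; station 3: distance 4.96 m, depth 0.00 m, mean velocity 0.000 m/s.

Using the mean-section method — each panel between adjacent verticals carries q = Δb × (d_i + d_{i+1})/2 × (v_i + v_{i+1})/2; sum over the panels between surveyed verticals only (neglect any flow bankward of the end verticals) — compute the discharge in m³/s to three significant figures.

0.517 m³/s

Panel 1-2: Δb = 3.27 m, d̄ = (0.00+1.51)/2 = 0.755, v̄ = (0.000+0.276)/2 = 0.138 → q = 3.27×0.755×0.138 = 0.3407 m³/s
Panel 2-3: Δb = 1.69 m, d̄ = (1.51+0.00)/2 = 0.755, v̄ = (0.276+0.000)/2 = 0.138 → q = 1.69×0.755×0.138 = 0.1761 m³/s
Q = Σ q = 0.5168 m³/s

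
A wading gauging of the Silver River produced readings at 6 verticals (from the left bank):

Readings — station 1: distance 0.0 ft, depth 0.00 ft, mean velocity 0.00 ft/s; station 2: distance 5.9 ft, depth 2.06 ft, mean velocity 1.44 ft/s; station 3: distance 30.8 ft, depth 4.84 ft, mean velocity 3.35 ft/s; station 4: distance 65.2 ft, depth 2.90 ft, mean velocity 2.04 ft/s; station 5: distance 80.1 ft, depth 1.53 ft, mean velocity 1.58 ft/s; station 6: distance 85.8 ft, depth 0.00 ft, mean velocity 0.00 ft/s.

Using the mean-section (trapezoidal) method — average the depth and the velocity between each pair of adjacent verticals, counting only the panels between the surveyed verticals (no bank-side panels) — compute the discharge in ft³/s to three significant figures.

Panel 1-2: Δb = 5.9 ft, d̄ = (0.00+2.06)/2 = 1.03, v̄ = (0.00+1.44)/2 = 0.72 → q = 5.9×1.03×0.72 = 4.375 ft³/s
Panel 2-3: Δb = 24.9 ft, d̄ = (2.06+4.84)/2 = 3.45, v̄ = (1.44+3.35)/2 = 2.395 → q = 24.9×3.45×2.395 = 205.7 ft³/s
Panel 3-4: Δb = 34.4 ft, d̄ = (4.84+2.90)/2 = 3.87, v̄ = (3.35+2.04)/2 = 2.695 → q = 34.4×3.87×2.695 = 358.8 ft³/s
Panel 4-5: Δb = 14.9 ft, d̄ = (2.90+1.53)/2 = 2.215, v̄ = (2.04+1.58)/2 = 1.81 → q = 14.9×2.215×1.81 = 59.74 ft³/s
Panel 5-6: Δb = 5.7 ft, d̄ = (1.53+0.00)/2 = 0.765, v̄ = (1.58+0.00)/2 = 0.79 → q = 5.7×0.765×0.79 = 3.445 ft³/s
Q = Σ q = 632.1 ft³/s

632 ft³/s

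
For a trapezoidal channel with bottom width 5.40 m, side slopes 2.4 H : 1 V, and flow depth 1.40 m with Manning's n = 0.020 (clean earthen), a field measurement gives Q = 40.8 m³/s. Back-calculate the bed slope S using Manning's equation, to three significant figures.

A = (b + z·y)·y = (5.40 + 2.4×1.40)×1.40 = 12.26 m²
P = b + 2y√(1+z²) = 5.40 + 2×1.40×√(1+2.4²) = 12.68 m
R = A/P = 12.26/12.68 = 0.9672 m
S = (Q·n / (1·A·R^(2/3)))² = (40.8×0.020 / (1×12.26×0.9780))² = 0.004628

0.00463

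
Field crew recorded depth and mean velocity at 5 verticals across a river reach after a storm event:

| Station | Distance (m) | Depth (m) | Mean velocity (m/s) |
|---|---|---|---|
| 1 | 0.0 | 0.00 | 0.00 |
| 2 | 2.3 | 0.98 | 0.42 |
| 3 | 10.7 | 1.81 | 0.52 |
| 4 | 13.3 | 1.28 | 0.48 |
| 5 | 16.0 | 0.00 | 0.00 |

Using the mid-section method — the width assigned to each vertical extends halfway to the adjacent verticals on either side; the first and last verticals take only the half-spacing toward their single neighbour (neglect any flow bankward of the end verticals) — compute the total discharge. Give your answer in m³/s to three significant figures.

w_2 = (10.7 − 0.0)/2 = 5.35 m; q_2 = 0.42 × 0.98 × 5.35 = 2.202 m³/s
w_3 = (13.3 − 2.3)/2 = 5.5 m; q_3 = 0.52 × 1.81 × 5.5 = 5.177 m³/s
w_4 = (16.0 − 10.7)/2 = 2.65 m; q_4 = 0.48 × 1.28 × 2.65 = 1.628 m³/s
Stations 1, 5 contribute zero (depth or velocity is 0).
Q = Σ qᵢ = 9.007 m³/s

9.01 m³/s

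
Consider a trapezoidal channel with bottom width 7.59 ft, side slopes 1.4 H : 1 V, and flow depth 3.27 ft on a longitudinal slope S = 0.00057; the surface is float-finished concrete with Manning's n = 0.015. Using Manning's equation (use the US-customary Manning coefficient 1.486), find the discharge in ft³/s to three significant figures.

A = (b + z·y)·y = (7.59 + 1.4×3.27)×3.27 = 39.79 ft²
P = b + 2y√(1+z²) = 7.59 + 2×3.27×√(1+1.4²) = 18.84 ft
R = A/P = 39.79/18.84 = 2.112 ft
Q = (1.486/n)·A·R^(2/3)·S^(1/2) = (1.486/0.015) × 39.79 × 2.112^(2/3) × 0.00057^(1/2) = 154.9 ft³/s

155 ft³/s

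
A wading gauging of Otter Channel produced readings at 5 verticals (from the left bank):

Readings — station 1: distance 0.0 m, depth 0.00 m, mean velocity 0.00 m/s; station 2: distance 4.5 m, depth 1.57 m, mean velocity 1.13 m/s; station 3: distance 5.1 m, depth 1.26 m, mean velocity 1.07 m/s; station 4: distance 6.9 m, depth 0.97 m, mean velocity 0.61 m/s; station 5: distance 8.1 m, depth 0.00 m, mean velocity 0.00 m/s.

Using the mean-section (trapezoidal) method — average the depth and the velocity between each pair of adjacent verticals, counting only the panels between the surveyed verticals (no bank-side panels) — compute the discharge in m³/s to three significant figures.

4.79 m³/s

Panel 1-2: Δb = 4.5 m, d̄ = (0.00+1.57)/2 = 0.785, v̄ = (0.00+1.13)/2 = 0.565 → q = 4.5×0.785×0.565 = 1.996 m³/s
Panel 2-3: Δb = 0.6 m, d̄ = (1.57+1.26)/2 = 1.415, v̄ = (1.13+1.07)/2 = 1.1 → q = 0.6×1.415×1.1 = 0.9339 m³/s
Panel 3-4: Δb = 1.8 m, d̄ = (1.26+0.97)/2 = 1.115, v̄ = (1.07+0.61)/2 = 0.84 → q = 1.8×1.115×0.84 = 1.686 m³/s
Panel 4-5: Δb = 1.2 m, d̄ = (0.97+0.00)/2 = 0.485, v̄ = (0.61+0.00)/2 = 0.305 → q = 1.2×0.485×0.305 = 0.1775 m³/s
Q = Σ q = 4.793 m³/s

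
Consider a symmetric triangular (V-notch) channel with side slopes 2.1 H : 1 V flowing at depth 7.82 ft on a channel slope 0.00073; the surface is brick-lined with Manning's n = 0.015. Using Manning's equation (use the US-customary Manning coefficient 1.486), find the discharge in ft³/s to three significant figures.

797 ft³/s

A = z·y² = 2.1×7.82² = 128.4 ft²
P = 2y√(1+z²) = 2×7.82×√(1+2.1²) = 36.38 ft
R = A/P = 128.4/36.38 = 3.530 ft
Q = (1.486/n)·A·R^(2/3)·S^(1/2) = (1.486/0.015) × 128.4 × 3.530^(2/3) × 0.00073^(1/2) = 796.9 ft³/s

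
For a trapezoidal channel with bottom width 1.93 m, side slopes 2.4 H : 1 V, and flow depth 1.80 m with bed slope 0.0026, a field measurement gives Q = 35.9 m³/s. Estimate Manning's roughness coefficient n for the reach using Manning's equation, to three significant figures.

0.0159

A = (b + z·y)·y = (1.93 + 2.4×1.80)×1.80 = 11.25 m²
P = b + 2y√(1+z²) = 1.93 + 2×1.80×√(1+2.4²) = 11.29 m
R = A/P = 11.25/11.29 = 0.9965 m
n = (1/Q)·A·R^(2/3)·S^(1/2) = (1/35.9) × 11.25 × 0.9976 × 0.05099 = 0.01594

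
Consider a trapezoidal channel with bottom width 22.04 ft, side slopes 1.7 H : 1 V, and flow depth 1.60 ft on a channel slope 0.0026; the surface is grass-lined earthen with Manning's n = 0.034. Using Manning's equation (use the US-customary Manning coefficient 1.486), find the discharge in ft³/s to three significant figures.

110 ft³/s

A = (b + z·y)·y = (22.04 + 1.7×1.60)×1.60 = 39.62 ft²
P = b + 2y√(1+z²) = 22.04 + 2×1.60×√(1+1.7²) = 28.35 ft
R = A/P = 39.62/28.35 = 1.397 ft
Q = (1.486/n)·A·R^(2/3)·S^(1/2) = (1.486/0.034) × 39.62 × 1.397^(2/3) × 0.0026^(1/2) = 110.3 ft³/s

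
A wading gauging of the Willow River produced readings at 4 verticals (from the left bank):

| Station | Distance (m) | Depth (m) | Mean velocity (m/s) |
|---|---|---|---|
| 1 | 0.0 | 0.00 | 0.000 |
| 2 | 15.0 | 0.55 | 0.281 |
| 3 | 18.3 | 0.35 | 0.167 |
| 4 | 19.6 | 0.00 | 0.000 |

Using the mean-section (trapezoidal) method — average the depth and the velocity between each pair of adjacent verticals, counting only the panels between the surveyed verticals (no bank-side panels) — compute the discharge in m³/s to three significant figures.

Panel 1-2: Δb = 15 m, d̄ = (0.00+0.55)/2 = 0.275, v̄ = (0.000+0.281)/2 = 0.1405 → q = 15×0.275×0.1405 = 0.5796 m³/s
Panel 2-3: Δb = 3.3 m, d̄ = (0.55+0.35)/2 = 0.45, v̄ = (0.281+0.167)/2 = 0.224 → q = 3.3×0.45×0.224 = 0.3326 m³/s
Panel 3-4: Δb = 1.3 m, d̄ = (0.35+0.00)/2 = 0.175, v̄ = (0.167+0.000)/2 = 0.0835 → q = 1.3×0.175×0.0835 = 0.01900 m³/s
Q = Σ q = 0.9312 m³/s

0.931 m³/s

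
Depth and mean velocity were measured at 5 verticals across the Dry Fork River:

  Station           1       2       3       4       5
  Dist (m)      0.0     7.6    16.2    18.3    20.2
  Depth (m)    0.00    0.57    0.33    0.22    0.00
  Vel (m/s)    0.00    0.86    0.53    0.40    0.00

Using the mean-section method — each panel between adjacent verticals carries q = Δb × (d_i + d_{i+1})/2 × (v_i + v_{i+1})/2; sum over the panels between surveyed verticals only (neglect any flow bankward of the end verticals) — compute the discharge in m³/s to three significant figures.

Panel 1-2: Δb = 7.6 m, d̄ = (0.00+0.57)/2 = 0.285, v̄ = (0.00+0.86)/2 = 0.43 → q = 7.6×0.285×0.43 = 0.9314 m³/s
Panel 2-3: Δb = 8.6 m, d̄ = (0.57+0.33)/2 = 0.45, v̄ = (0.86+0.53)/2 = 0.695 → q = 8.6×0.45×0.695 = 2.690 m³/s
Panel 3-4: Δb = 2.1 m, d̄ = (0.33+0.22)/2 = 0.275, v̄ = (0.53+0.40)/2 = 0.465 → q = 2.1×0.275×0.465 = 0.2685 m³/s
Panel 4-5: Δb = 1.9 m, d̄ = (0.22+0.00)/2 = 0.11, v̄ = (0.40+0.00)/2 = 0.2 → q = 1.9×0.11×0.2 = 0.04180 m³/s
Q = Σ q = 3.931 m³/s

3.93 m³/s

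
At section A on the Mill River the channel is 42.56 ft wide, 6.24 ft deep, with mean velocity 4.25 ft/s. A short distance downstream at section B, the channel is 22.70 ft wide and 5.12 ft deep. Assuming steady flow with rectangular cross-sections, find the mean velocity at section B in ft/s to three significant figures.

9.71 ft/s

Q = A₁V₁ = (42.56×6.24) × 4.25 = 1129 ft³/s
A₂ = 22.70 × 5.12 = 116.2 ft²
V₂ = Q/A₂ = 1129/116.2 = 9.711 ft/s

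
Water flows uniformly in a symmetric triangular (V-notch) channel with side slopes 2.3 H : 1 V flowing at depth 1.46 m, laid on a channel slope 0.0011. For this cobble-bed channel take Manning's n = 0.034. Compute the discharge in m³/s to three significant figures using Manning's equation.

A = z·y² = 2.3×1.46² = 4.903 m²
P = 2y√(1+z²) = 2×1.46×√(1+2.3²) = 7.323 m
R = A/P = 4.903/7.323 = 0.6695 m
Q = (1/n)·A·R^(2/3)·S^(1/2) = (1/0.034) × 4.903 × 0.6695^(2/3) × 0.0011^(1/2) = 3.660 m³/s

3.66 m³/s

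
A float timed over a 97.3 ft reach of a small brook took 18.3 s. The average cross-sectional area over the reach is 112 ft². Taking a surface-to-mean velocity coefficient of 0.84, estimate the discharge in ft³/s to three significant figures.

500 ft³/s

v_surface = L / t̄ = 97.3 / 18.3 = 5.317 ft/s
v_mean = 0.84 × 5.317 = 4.466 ft/s
Q = A × v_mean = 112 × 4.466 = 500.2 ft³/s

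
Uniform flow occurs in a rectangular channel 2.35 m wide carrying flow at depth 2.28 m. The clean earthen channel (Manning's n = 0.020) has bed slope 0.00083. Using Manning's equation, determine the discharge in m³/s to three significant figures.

6.51 m³/s

A = b·y = 2.35 × 2.28 = 5.358 m²
P = b + 2y = 2.35 + 2×2.28 = 6.910 m
R = A/P = 5.358/6.910 = 0.7754 m
Q = (1/n)·A·R^(2/3)·S^(1/2) = (1/0.020) × 5.358 × 0.7754^(2/3) × 0.00083^(1/2) = 6.514 m³/s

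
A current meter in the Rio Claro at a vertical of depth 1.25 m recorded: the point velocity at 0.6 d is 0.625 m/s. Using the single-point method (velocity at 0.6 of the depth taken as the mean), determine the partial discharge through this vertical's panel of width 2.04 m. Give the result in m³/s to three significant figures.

1.59 m³/s

v̄ = v₀.₆ = 0.625 m/s
q = v̄ × d × w = 0.6250 × 1.25 × 2.04 = 1.594 m³/s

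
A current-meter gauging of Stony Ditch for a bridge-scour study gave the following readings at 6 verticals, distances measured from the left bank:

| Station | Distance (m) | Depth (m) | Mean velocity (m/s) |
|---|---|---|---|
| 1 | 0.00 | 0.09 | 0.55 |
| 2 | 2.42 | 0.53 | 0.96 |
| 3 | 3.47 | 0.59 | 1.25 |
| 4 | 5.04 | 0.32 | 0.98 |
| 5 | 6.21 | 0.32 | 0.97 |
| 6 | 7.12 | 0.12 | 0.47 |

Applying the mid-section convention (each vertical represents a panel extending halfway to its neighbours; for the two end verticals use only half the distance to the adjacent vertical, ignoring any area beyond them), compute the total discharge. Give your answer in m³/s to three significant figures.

2.69 m³/s

w_1 = (2.42 − 0.00)/2 = 1.21 m; q_1 = 0.55 × 0.09 × 1.21 = 0.05990 m³/s
w_2 = (3.47 − 0.00)/2 = 1.735 m; q_2 = 0.96 × 0.53 × 1.735 = 0.8828 m³/s
w_3 = (5.04 − 2.42)/2 = 1.31 m; q_3 = 1.25 × 0.59 × 1.31 = 0.9661 m³/s
w_4 = (6.21 − 3.47)/2 = 1.37 m; q_4 = 0.98 × 0.32 × 1.37 = 0.4296 m³/s
w_5 = (7.12 − 5.04)/2 = 1.04 m; q_5 = 0.97 × 0.32 × 1.04 = 0.3228 m³/s
w_6 = (7.12 − 6.21)/2 = 0.455 m; q_6 = 0.47 × 0.12 × 0.455 = 0.02566 m³/s
Q = Σ qᵢ = 2.687 m³/s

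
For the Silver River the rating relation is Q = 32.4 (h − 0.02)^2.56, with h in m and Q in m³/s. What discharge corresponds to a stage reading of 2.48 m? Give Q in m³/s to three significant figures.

Q = 32.4 × (2.48 − 0.02)^2.56 = 32.4 × 2.46^2.56 = 324.6 m³/s

325 m³/s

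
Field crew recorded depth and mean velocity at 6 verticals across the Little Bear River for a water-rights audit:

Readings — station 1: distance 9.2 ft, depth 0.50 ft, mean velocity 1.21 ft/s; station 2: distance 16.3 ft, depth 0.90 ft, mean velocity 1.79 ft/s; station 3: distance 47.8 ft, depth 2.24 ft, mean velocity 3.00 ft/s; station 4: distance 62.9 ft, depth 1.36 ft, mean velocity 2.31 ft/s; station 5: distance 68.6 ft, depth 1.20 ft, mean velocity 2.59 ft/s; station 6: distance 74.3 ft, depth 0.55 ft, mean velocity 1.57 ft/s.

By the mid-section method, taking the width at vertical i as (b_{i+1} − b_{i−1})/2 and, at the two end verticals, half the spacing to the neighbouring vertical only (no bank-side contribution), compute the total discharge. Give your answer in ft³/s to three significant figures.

243 ft³/s

w_1 = (16.3 − 9.2)/2 = 3.55 ft; q_1 = 1.21 × 0.50 × 3.55 = 2.148 ft³/s
w_2 = (47.8 − 9.2)/2 = 19.3 ft; q_2 = 1.79 × 0.90 × 19.3 = 31.09 ft³/s
w_3 = (62.9 − 16.3)/2 = 23.3 ft; q_3 = 3.00 × 2.24 × 23.3 = 156.6 ft³/s
w_4 = (68.6 − 47.8)/2 = 10.4 ft; q_4 = 2.31 × 1.36 × 10.4 = 32.67 ft³/s
w_5 = (74.3 − 62.9)/2 = 5.7 ft; q_5 = 2.59 × 1.20 × 5.7 = 17.72 ft³/s
w_6 = (74.3 − 68.6)/2 = 2.85 ft; q_6 = 1.57 × 0.55 × 2.85 = 2.461 ft³/s
Q = Σ qᵢ = 242.7 ft³/s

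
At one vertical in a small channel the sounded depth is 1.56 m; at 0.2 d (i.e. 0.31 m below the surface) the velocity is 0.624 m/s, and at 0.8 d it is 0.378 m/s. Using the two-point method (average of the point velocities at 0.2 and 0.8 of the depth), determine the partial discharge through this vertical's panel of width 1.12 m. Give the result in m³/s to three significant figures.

0.875 m³/s

v̄ = (0.624 + 0.378) / 2 = 0.5010 m/s
q = v̄ × d × w = 0.5010 × 1.56 × 1.12 = 0.8753 m³/s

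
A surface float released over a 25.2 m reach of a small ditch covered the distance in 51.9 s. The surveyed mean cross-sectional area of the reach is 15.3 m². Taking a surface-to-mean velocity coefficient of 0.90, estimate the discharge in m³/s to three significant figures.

v_surface = L / t̄ = 25.2 / 51.9 = 0.4855 m/s
v_mean = 0.90 × 0.4855 = 0.4370 m/s
Q = A × v_mean = 15.3 × 0.4370 = 6.686 m³/s

6.69 m³/s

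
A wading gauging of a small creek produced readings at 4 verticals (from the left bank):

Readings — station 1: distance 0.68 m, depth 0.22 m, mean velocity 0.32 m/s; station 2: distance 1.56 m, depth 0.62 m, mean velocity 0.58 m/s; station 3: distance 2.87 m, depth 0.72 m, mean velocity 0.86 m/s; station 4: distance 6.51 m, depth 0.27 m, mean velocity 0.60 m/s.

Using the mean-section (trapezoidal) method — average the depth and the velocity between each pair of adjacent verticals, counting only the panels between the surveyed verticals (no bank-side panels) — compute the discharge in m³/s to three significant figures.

2.11 m³/s

Panel 1-2: Δb = 0.88 m, d̄ = (0.22+0.62)/2 = 0.42, v̄ = (0.32+0.58)/2 = 0.45 → q = 0.88×0.42×0.45 = 0.1663 m³/s
Panel 2-3: Δb = 1.31 m, d̄ = (0.62+0.72)/2 = 0.67, v̄ = (0.58+0.86)/2 = 0.72 → q = 1.31×0.67×0.72 = 0.6319 m³/s
Panel 3-4: Δb = 3.64 m, d̄ = (0.72+0.27)/2 = 0.495, v̄ = (0.86+0.60)/2 = 0.73 → q = 3.64×0.495×0.73 = 1.315 m³/s
Q = Σ q = 2.114 m³/s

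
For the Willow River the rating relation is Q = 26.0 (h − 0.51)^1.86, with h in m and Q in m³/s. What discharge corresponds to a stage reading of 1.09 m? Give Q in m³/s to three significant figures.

Q = 26.0 × (1.09 − 0.51)^1.86 = 26.0 × 0.58^1.86 = 9.440 m³/s

9.44 m³/s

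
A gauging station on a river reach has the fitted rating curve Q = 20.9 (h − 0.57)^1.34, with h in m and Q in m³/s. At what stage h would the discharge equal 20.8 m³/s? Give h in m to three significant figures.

h − h₀ = (Q/C)^(1/b) = (20.8/20.9)^(1/1.34) = 0.9964 m
h = 0.57 + 0.9964 = 1.566 m

1.57 m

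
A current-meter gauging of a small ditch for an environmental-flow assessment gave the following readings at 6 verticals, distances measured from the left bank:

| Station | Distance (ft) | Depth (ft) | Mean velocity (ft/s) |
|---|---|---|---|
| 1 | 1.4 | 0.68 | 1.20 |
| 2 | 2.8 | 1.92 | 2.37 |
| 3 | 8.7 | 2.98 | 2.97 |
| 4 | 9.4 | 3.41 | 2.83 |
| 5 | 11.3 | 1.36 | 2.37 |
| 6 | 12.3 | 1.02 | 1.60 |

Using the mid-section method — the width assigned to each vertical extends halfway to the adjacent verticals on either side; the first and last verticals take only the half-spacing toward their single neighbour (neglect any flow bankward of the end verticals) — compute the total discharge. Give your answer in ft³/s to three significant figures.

w_1 = (2.8 − 1.4)/2 = 0.7 ft; q_1 = 1.20 × 0.68 × 0.7 = 0.5712 ft³/s
w_2 = (8.7 − 1.4)/2 = 3.65 ft; q_2 = 2.37 × 1.92 × 3.65 = 16.61 ft³/s
w_3 = (9.4 − 2.8)/2 = 3.3 ft; q_3 = 2.97 × 2.98 × 3.3 = 29.21 ft³/s
w_4 = (11.3 − 8.7)/2 = 1.3 ft; q_4 = 2.83 × 3.41 × 1.3 = 12.55 ft³/s
w_5 = (12.3 − 9.4)/2 = 1.45 ft; q_5 = 2.37 × 1.36 × 1.45 = 4.674 ft³/s
w_6 = (12.3 − 11.3)/2 = 0.5 ft; q_6 = 1.60 × 1.02 × 0.5 = 0.8160 ft³/s
Q = Σ qᵢ = 64.42 ft³/s

64.4 ft³/s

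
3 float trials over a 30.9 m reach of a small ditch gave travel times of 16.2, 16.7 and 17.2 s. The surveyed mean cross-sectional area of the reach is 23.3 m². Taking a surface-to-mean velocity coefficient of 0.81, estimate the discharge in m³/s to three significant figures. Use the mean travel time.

34.9 m³/s

t̄ = (16.2 + 16.7 + 17.2) / 3 = 16.7 s
v_surface = L / t̄ = 30.9 / 16.7 = 1.850 m/s
v_mean = 0.81 × 1.850 = 1.499 m/s
Q = A × v_mean = 23.3 × 1.499 = 34.92 m³/s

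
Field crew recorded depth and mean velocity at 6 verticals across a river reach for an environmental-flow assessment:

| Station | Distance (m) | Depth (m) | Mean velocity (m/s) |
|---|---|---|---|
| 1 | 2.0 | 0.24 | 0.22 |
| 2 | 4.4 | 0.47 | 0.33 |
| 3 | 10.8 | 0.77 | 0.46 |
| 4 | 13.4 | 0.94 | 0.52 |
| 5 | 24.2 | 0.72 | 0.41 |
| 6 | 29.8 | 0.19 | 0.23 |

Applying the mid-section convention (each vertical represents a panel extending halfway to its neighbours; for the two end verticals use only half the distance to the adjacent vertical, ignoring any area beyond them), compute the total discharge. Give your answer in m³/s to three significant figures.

w_1 = (4.4 − 2.0)/2 = 1.2 m; q_1 = 0.22 × 0.24 × 1.2 = 0.06336 m³/s
w_2 = (10.8 − 2.0)/2 = 4.4 m; q_2 = 0.33 × 0.47 × 4.4 = 0.6824 m³/s
w_3 = (13.4 − 4.4)/2 = 4.5 m; q_3 = 0.46 × 0.77 × 4.5 = 1.594 m³/s
w_4 = (24.2 − 10.8)/2 = 6.7 m; q_4 = 0.52 × 0.94 × 6.7 = 3.275 m³/s
w_5 = (29.8 − 13.4)/2 = 8.2 m; q_5 = 0.41 × 0.72 × 8.2 = 2.421 m³/s
w_6 = (29.8 − 24.2)/2 = 2.8 m; q_6 = 0.23 × 0.19 × 2.8 = 0.1224 m³/s
Q = Σ qᵢ = 8.158 m³/s

8.16 m³/s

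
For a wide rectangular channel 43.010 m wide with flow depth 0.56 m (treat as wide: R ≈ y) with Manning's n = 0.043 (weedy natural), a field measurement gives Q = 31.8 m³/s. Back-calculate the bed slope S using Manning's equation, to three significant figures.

0.00698

A = b·y = 43.010 × 0.56 = 24.09 m²
Wide channel: R ≈ y = 0.56 m
S = (Q·n / (1·A·R^(2/3)))² = (31.8×0.043 / (1×24.09×0.6794))² = 0.006983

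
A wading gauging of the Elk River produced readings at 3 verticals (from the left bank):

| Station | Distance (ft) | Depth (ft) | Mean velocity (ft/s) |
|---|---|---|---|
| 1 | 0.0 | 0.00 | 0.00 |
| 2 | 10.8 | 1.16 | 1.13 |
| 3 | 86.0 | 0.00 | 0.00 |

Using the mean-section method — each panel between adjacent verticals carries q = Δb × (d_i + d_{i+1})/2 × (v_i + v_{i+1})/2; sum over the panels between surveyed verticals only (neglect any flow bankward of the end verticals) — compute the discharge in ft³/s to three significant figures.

Panel 1-2: Δb = 10.8 ft, d̄ = (0.00+1.16)/2 = 0.58, v̄ = (0.00+1.13)/2 = 0.565 → q = 10.8×0.58×0.565 = 3.539 ft³/s
Panel 2-3: Δb = 75.2 ft, d̄ = (1.16+0.00)/2 = 0.58, v̄ = (1.13+0.00)/2 = 0.565 → q = 75.2×0.58×0.565 = 24.64 ft³/s
Q = Σ q = 28.18 ft³/s

28.2 ft³/s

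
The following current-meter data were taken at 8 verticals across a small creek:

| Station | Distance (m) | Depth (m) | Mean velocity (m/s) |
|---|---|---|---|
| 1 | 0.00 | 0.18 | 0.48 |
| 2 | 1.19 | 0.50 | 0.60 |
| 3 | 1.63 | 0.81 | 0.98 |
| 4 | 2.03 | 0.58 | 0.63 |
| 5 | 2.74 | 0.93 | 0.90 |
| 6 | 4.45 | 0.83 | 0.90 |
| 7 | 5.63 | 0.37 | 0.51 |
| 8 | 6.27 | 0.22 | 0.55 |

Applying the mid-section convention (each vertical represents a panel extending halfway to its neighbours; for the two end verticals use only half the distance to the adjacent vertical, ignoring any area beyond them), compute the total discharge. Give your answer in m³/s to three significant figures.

w_1 = (1.19 − 0.00)/2 = 0.595 m; q_1 = 0.48 × 0.18 × 0.595 = 0.05141 m³/s
w_2 = (1.63 − 0.00)/2 = 0.815 m; q_2 = 0.60 × 0.50 × 0.815 = 0.2445 m³/s
w_3 = (2.03 − 1.19)/2 = 0.42 m; q_3 = 0.98 × 0.81 × 0.42 = 0.3334 m³/s
w_4 = (2.74 − 1.63)/2 = 0.555 m; q_4 = 0.63 × 0.58 × 0.555 = 0.2028 m³/s
w_5 = (4.45 − 2.03)/2 = 1.21 m; q_5 = 0.90 × 0.93 × 1.21 = 1.013 m³/s
w_6 = (5.63 − 2.74)/2 = 1.445 m; q_6 = 0.90 × 0.83 × 1.445 = 1.079 m³/s
w_7 = (6.27 − 4.45)/2 = 0.91 m; q_7 = 0.51 × 0.37 × 0.91 = 0.1717 m³/s
w_8 = (6.27 − 5.63)/2 = 0.32 m; q_8 = 0.55 × 0.22 × 0.32 = 0.03872 m³/s
Q = Σ qᵢ = 3.135 m³/s

3.13 m³/s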